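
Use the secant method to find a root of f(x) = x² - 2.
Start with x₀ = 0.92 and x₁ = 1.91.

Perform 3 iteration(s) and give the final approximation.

f(x) = x² - 2
x₀ = 0.92, x₁ = 1.91

Secant formula: x_{n+1} = x_n - f(x_n)(x_n - x_{n-1})/(f(x_n) - f(x_{n-1}))

Iteration 1:
  f(0.920000) = -1.153600
  f(1.910000) = 1.648100
  x_2 = 1.910000 - 1.648100×(1.910000 - 0.920000)/(1.648100 - (-1.153600))
       = 1.327633
Iteration 2:
  f(1.910000) = 1.648100
  f(1.327633) = -0.237392
  x_3 = 1.327633 - (-0.237392)×(1.327633 - 1.910000)/(-0.237392 - 1.648100)
       = 1.400955
Iteration 3:
  f(1.327633) = -0.237392
  f(1.400955) = -0.037325
  x_4 = 1.400955 - (-0.037325)×(1.400955 - 1.327633)/(-0.037325 - (-0.237392))
       = 1.414634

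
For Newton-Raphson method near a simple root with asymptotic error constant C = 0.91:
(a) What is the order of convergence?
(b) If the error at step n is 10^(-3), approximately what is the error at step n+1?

(a) Newton-Raphson has quadratic (order 2) convergence near simple roots.
    This means |e_{n+1}| ≈ C|e_n|².

(b) With |e_n| = 10^(-3) and C = 0.91:
    |e_{n+1}| ≈ 0.91 × (10^(-3))² = 0.91 × 10^(-6)

(a) 2 (quadratic); (b) |e_{n+1}| ≈ 9.100e-07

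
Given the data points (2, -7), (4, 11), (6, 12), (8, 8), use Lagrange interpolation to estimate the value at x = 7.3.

Lagrange interpolation formula:
P(x) = Σ yᵢ × Lᵢ(x)
where Lᵢ(x) = Π_{j≠i} (x - xⱼ)/(xᵢ - xⱼ)

L_0(7.3) = (7.3 - 4)/(2 - 4) × (7.3 - 6)/(2 - 6) × (7.3 - 8)/(2 - 8) = 0.062563
L_1(7.3) = (7.3 - 2)/(4 - 2) × (7.3 - 6)/(4 - 6) × (7.3 - 8)/(4 - 8) = -0.301438
L_2(7.3) = (7.3 - 2)/(6 - 2) × (7.3 - 4)/(6 - 4) × (7.3 - 8)/(6 - 8) = 0.765188
L_3(7.3) = (7.3 - 2)/(8 - 2) × (7.3 - 4)/(8 - 4) × (7.3 - 6)/(8 - 6) = 0.473687

P(7.3) = (-7)×L_0(7.3) + 11×L_1(7.3) + 12×L_2(7.3) + 8×L_3(7.3)
P(7.3) = 9.218000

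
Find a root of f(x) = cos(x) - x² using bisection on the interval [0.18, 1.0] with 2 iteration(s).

f(x) = cos(x) - x²
Initial interval: [0.18, 1.0]

Iteration 1:
  c_1 = (0.180000 + 1.000000)/2 = 0.590000
  f(c_1) = f(0.590000) = 0.482841
  f(a) × f(c) ≥ 0, new interval: [0.590000, 1.000000]
Iteration 2:
  c_2 = (0.590000 + 1.000000)/2 = 0.795000
  f(c_2) = f(0.795000) = 0.068260
  f(a) × f(c) ≥ 0, new interval: [0.795000, 1.000000]

After 2 iteration(s), the approximation is c_2 = 0.795000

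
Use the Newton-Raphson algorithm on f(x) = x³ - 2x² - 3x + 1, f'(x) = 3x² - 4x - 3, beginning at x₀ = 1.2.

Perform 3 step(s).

f(x) = x³ - 2x² - 3x + 1
f'(x) = 3x² - 4x - 3
x₀ = 1.2

Newton-Raphson formula: x_{n+1} = x_n - f(x_n)/f'(x_n)

Iteration 1:
  f(1.200000) = -3.752000
  f'(1.200000) = -3.480000
  x_1 = 1.200000 - (-3.752000)/(-3.480000) = 0.121839
Iteration 2:
  f(0.121839) = 0.606602
  f'(0.121839) = -3.442822
  x_2 = 0.121839 - 0.606602/(-3.442822) = 0.298032
Iteration 3:
  f(0.298032) = -0.045271
  f'(0.298032) = -3.925659
  x_3 = 0.298032 - (-0.045271)/(-3.925659) = 0.286500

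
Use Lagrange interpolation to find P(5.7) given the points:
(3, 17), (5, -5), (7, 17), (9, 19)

Lagrange interpolation formula:
P(x) = Σ yᵢ × Lᵢ(x)
where Lᵢ(x) = Π_{j≠i} (x - xⱼ)/(xᵢ - xⱼ)

L_0(5.7) = (5.7 - 5)/(3 - 5) × (5.7 - 7)/(3 - 7) × (5.7 - 9)/(3 - 9) = -0.062563
L_1(5.7) = (5.7 - 3)/(5 - 3) × (5.7 - 7)/(5 - 7) × (5.7 - 9)/(5 - 9) = 0.723937
L_2(5.7) = (5.7 - 3)/(7 - 3) × (5.7 - 5)/(7 - 5) × (5.7 - 9)/(7 - 9) = 0.389813
L_3(5.7) = (5.7 - 3)/(9 - 3) × (5.7 - 5)/(9 - 5) × (5.7 - 7)/(9 - 7) = -0.051188

P(5.7) = 17×L_0(5.7) + (-5)×L_1(5.7) + 17×L_2(5.7) + 19×L_3(5.7)
P(5.7) = 0.971000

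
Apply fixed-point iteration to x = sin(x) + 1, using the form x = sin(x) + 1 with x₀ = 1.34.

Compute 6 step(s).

Equation: x = sin(x) + 1
Fixed-point form: x = sin(x) + 1
x₀ = 1.34

x_1 = g(1.340000) = 1.973485
x_2 = g(1.973485) = 1.920011
x_3 = g(1.920011) = 1.939642
x_4 = g(1.939642) = 1.932744
x_5 = g(1.932744) = 1.935209
x_6 = g(1.935209) = 1.934333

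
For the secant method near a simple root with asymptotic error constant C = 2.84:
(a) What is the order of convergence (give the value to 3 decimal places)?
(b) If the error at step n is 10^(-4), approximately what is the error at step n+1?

(a) Secant method has superlinear convergence with order φ = (1+√5)/2 ≈ 1.618.
    This means |e_{n+1}| ≈ C|e_n|^1.618.

(b) With |e_n| = 10^(-4) and C = 2.84:
    |e_{n+1}| ≈ 2.84 × (10^(-4))^1.618 = 2.84 × 10^(-6.47)

(a) ≈ 1.618 (golden ratio); (b) |e_{n+1}| ≈ 9.576e-07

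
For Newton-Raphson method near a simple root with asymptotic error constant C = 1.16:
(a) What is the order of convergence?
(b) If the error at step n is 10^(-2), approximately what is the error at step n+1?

(a) Newton-Raphson has quadratic (order 2) convergence near simple roots.
    This means |e_{n+1}| ≈ C|e_n|².

(b) With |e_n| = 10^(-2) and C = 1.16:
    |e_{n+1}| ≈ 1.16 × (10^(-2))² = 1.16 × 10^(-4)

(a) 2 (quadratic); (b) |e_{n+1}| ≈ 1.160e-04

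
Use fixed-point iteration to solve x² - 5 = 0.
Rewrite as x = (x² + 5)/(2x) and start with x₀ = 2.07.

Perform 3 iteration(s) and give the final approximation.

Equation: x² - 5 = 0
Fixed-point form: x = (x² + 5)/(2x)
x₀ = 2.07

x_1 = g(2.070000) = 2.242729
x_2 = g(2.242729) = 2.236078
x_3 = g(2.236078) = 2.236068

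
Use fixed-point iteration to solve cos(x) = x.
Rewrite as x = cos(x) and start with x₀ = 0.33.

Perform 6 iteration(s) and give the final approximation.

Equation: cos(x) = x
Fixed-point form: x = cos(x)
x₀ = 0.33

x_1 = g(0.330000) = 0.946042
x_2 = g(0.946042) = 0.584898
x_3 = g(0.584898) = 0.833769
x_4 = g(0.833769) = 0.672090
x_5 = g(0.672090) = 0.782522
x_6 = g(0.782522) = 0.709138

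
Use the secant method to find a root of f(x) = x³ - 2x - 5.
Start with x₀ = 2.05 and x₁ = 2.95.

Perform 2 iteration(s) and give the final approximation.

f(x) = x³ - 2x - 5
x₀ = 2.05, x₁ = 2.95

Secant formula: x_{n+1} = x_n - f(x_n)(x_n - x_{n-1})/(f(x_n) - f(x_{n-1}))

Iteration 1:
  f(2.050000) = -0.484875
  f(2.950000) = 14.772375
  x_2 = 2.950000 - 14.772375×(2.950000 - 2.050000)/(14.772375 - (-0.484875))
       = 2.078602
Iteration 2:
  f(2.950000) = 14.772375
  f(2.078602) = -0.176425
  x_3 = 2.078602 - (-0.176425)×(2.078602 - 2.950000)/(-0.176425 - 14.772375)
       = 2.088886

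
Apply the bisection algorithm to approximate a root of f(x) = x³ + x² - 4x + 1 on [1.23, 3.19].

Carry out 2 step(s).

f(x) = x³ + x² - 4x + 1
Initial interval: [1.23, 3.19]

Iteration 1:
  c_1 = (1.230000 + 3.190000)/2 = 2.210000
  f(c_1) = f(2.210000) = 7.837961
  f(a) × f(c) < 0, new interval: [1.230000, 2.210000]
Iteration 2:
  c_2 = (1.230000 + 2.210000)/2 = 1.720000
  f(c_2) = f(1.720000) = 2.166848
  f(a) × f(c) < 0, new interval: [1.230000, 1.720000]

After 2 iteration(s), the approximation is c_2 = 1.720000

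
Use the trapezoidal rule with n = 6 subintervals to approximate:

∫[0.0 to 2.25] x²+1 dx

f(x) = x²+1
a = 0.0, b = 2.25, n = 6
h = (b - a)/n = 0.375000

Trapezoidal rule: (h/2)[f(x₀) + 2f(x₁) + 2f(x₂) + ... + f(xₙ)]

x_0 = 0.0000, f(x_0) = 1.000000, coefficient = 1
x_1 = 0.3750, f(x_1) = 1.140625, coefficient = 2
x_2 = 0.7500, f(x_2) = 1.562500, coefficient = 2
x_3 = 1.1250, f(x_3) = 2.265625, coefficient = 2
x_4 = 1.5000, f(x_4) = 3.250000, coefficient = 2
x_5 = 1.8750, f(x_5) = 4.515625, coefficient = 2
x_6 = 2.2500, f(x_6) = 6.062500, coefficient = 1

I ≈ (0.375000/2) × 32.531250 = 6.099609
Exact value: 6.046875
Error: 0.052734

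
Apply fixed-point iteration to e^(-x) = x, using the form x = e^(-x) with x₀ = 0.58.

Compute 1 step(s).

Equation: e^(-x) = x
Fixed-point form: x = e^(-x)
x₀ = 0.58

x_1 = g(0.580000) = 0.559898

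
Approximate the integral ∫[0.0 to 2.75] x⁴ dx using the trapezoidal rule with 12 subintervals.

f(x) = x⁴
a = 0.0, b = 2.75, n = 12
h = (b - a)/n = 0.229167

Trapezoidal rule: (h/2)[f(x₀) + 2f(x₁) + 2f(x₂) + ... + f(xₙ)]

x_0 = 0.0000, f(x_0) = 0.000000, coefficient = 1
x_1 = 0.2292, f(x_1) = 0.002758, coefficient = 2
x_2 = 0.4583, f(x_2) = 0.044129, coefficient = 2
x_3 = 0.6875, f(x_3) = 0.223404, coefficient = 2
x_4 = 0.9167, f(x_4) = 0.706067, coefficient = 2
x_5 = 1.1458, f(x_5) = 1.723796, coefficient = 2
x_6 = 1.3750, f(x_6) = 3.574463, coefficient = 2
x_7 = 1.6042, f(x_7) = 6.622134, coefficient = 2
x_8 = 1.8333, f(x_8) = 11.297068, coefficient = 2
x_9 = 2.0625, f(x_9) = 18.095718, coefficient = 2
x_10 = 2.2917, f(x_10) = 27.580732, coefficient = 2
x_11 = 2.5208, f(x_11) = 40.380950, coefficient = 2
x_12 = 2.7500, f(x_12) = 57.191406, coefficient = 1

I ≈ (0.229167/2) × 277.693844 = 31.819086
Exact value: 31.455273
Error: 0.363813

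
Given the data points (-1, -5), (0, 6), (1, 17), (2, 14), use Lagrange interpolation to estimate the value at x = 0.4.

Lagrange interpolation formula:
P(x) = Σ yᵢ × Lᵢ(x)
where Lᵢ(x) = Π_{j≠i} (x - xⱼ)/(xᵢ - xⱼ)

L_0(0.4) = (0.4 - 0)/(-1 - 0) × (0.4 - 1)/(-1 - 1) × (0.4 - 2)/(-1 - 2) = -0.064000
L_1(0.4) = (0.4 - (-1))/(0 - (-1)) × (0.4 - 1)/(0 - 1) × (0.4 - 2)/(0 - 2) = 0.672000
L_2(0.4) = (0.4 - (-1))/(1 - (-1)) × (0.4 - 0)/(1 - 0) × (0.4 - 2)/(1 - 2) = 0.448000
L_3(0.4) = (0.4 - (-1))/(2 - (-1)) × (0.4 - 0)/(2 - 0) × (0.4 - 1)/(2 - 1) = -0.056000

P(0.4) = (-5)×L_0(0.4) + 6×L_1(0.4) + 17×L_2(0.4) + 14×L_3(0.4)
P(0.4) = 11.184000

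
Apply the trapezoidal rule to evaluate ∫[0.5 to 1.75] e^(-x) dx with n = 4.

f(x) = e^(-x)
a = 0.5, b = 1.75, n = 4
h = (b - a)/n = 0.312500

Trapezoidal rule: (h/2)[f(x₀) + 2f(x₁) + 2f(x₂) + ... + f(xₙ)]

x_0 = 0.5000, f(x_0) = 0.606531, coefficient = 1
x_1 = 0.8125, f(x_1) = 0.443747, coefficient = 2
x_2 = 1.1250, f(x_2) = 0.324652, coefficient = 2
x_3 = 1.4375, f(x_3) = 0.237521, coefficient = 2
x_4 = 1.7500, f(x_4) = 0.173774, coefficient = 1

I ≈ (0.312500/2) × 2.792146 = 0.436273
Exact value: 0.432757
Error: 0.003516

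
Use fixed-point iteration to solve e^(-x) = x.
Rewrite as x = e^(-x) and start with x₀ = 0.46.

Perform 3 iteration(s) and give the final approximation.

Equation: e^(-x) = x
Fixed-point form: x = e^(-x)
x₀ = 0.46

x_1 = g(0.460000) = 0.631284
x_2 = g(0.631284) = 0.531909
x_3 = g(0.531909) = 0.587483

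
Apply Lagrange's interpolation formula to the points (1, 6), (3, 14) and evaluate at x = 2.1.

Lagrange interpolation formula:
P(x) = Σ yᵢ × Lᵢ(x)
where Lᵢ(x) = Π_{j≠i} (x - xⱼ)/(xᵢ - xⱼ)

L_0(2.1) = (2.1 - 3)/(1 - 3) = 0.450000
L_1(2.1) = (2.1 - 1)/(3 - 1) = 0.550000

P(2.1) = 6×L_0(2.1) + 14×L_1(2.1)
P(2.1) = 10.400000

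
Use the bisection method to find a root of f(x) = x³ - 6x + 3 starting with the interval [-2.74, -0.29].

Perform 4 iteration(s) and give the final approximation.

f(x) = x³ - 6x + 3
Initial interval: [-2.74, -0.29]

Iteration 1:
  c_1 = (-2.740000 + (-0.290000))/2 = -1.515000
  f(c_1) = f(-1.515000) = 8.612734
  f(a) × f(c) < 0, new interval: [-2.740000, -1.515000]
Iteration 2:
  c_2 = (-2.740000 + (-1.515000))/2 = -2.127500
  f(c_2) = f(-2.127500) = 6.135390
  f(a) × f(c) < 0, new interval: [-2.740000, -2.127500]
Iteration 3:
  c_3 = (-2.740000 + (-2.127500))/2 = -2.433750
  f(c_3) = f(-2.433750) = 3.187060
  f(a) × f(c) < 0, new interval: [-2.740000, -2.433750]
Iteration 4:
  c_4 = (-2.740000 + (-2.433750))/2 = -2.586875
  f(c_4) = f(-2.586875) = 1.210084
  f(a) × f(c) < 0, new interval: [-2.740000, -2.586875]

After 4 iteration(s), the approximation is c_4 = -2.586875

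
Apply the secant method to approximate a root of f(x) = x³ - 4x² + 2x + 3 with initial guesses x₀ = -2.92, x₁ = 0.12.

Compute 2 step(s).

f(x) = x³ - 4x² + 2x + 3
x₀ = -2.92, x₁ = 0.12

Secant formula: x_{n+1} = x_n - f(x_n)(x_n - x_{n-1})/(f(x_n) - f(x_{n-1}))

Iteration 1:
  f(-2.920000) = -61.842688
  f(0.120000) = 3.184128
  x_2 = 0.120000 - 3.184128×(0.120000 - (-2.920000))/(3.184128 - (-61.842688))
       = -0.028858
Iteration 2:
  f(0.120000) = 3.184128
  f(-0.028858) = 2.938929
  x_3 = -0.028858 - 2.938929×(-0.028858 - 0.120000)/(2.938929 - 3.184128)
       = -1.813054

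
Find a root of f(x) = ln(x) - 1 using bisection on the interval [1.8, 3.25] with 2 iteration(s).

f(x) = ln(x) - 1
Initial interval: [1.8, 3.25]

Iteration 1:
  c_1 = (1.800000 + 3.250000)/2 = 2.525000
  f(c_1) = f(2.525000) = -0.073759
  f(a) × f(c) ≥ 0, new interval: [2.525000, 3.250000]
Iteration 2:
  c_2 = (2.525000 + 3.250000)/2 = 2.887500
  f(c_2) = f(2.887500) = 0.060391
  f(a) × f(c) < 0, new interval: [2.525000, 2.887500]

After 2 iteration(s), the approximation is c_2 = 2.887500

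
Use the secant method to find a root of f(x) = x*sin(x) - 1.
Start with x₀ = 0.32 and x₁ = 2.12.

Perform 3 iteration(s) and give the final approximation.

f(x) = x*sin(x) - 1
x₀ = 0.32, x₁ = 2.12

Secant formula: x_{n+1} = x_n - f(x_n)(x_n - x_{n-1})/(f(x_n) - f(x_{n-1}))

Iteration 1:
  f(0.320000) = -0.899339
  f(2.120000) = 0.808234
  x_2 = 2.120000 - 0.808234×(2.120000 - 0.320000)/(0.808234 - (-0.899339))
       = 1.268018
Iteration 2:
  f(2.120000) = 0.808234
  f(1.268018) = 0.210338
  x_3 = 1.268018 - 0.210338×(1.268018 - 2.120000)/(0.210338 - 0.808234)
       = 0.968293
Iteration 3:
  f(1.268018) = 0.210338
  f(0.968293) = -0.202205
  x_4 = 0.968293 - (-0.202205)×(0.968293 - 1.268018)/(-0.202205 - 0.210338)
       = 1.115201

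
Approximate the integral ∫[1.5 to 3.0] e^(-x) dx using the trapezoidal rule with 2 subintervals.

f(x) = e^(-x)
a = 1.5, b = 3.0, n = 2
h = (b - a)/n = 0.750000

Trapezoidal rule: (h/2)[f(x₀) + 2f(x₁) + 2f(x₂) + ... + f(xₙ)]

x_0 = 1.5000, f(x_0) = 0.223130, coefficient = 1
x_1 = 2.2500, f(x_1) = 0.105399, coefficient = 2
x_2 = 3.0000, f(x_2) = 0.049787, coefficient = 1

I ≈ (0.750000/2) × 0.483716 = 0.181393
Exact value: 0.173343
Error: 0.008050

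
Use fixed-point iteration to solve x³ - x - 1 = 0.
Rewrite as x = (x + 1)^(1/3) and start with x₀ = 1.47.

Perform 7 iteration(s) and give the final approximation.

Equation: x³ - x - 1 = 0
Fixed-point form: x = (x + 1)^(1/3)
x₀ = 1.47

x_1 = g(1.470000) = 1.351758
x_2 = g(1.351758) = 1.329834
x_3 = g(1.329834) = 1.325689
x_4 = g(1.325689) = 1.324902
x_5 = g(1.324902) = 1.324753
x_6 = g(1.324753) = 1.324725
x_7 = g(1.324725) = 1.324719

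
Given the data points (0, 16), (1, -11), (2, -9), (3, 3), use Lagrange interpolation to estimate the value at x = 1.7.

Lagrange interpolation formula:
P(x) = Σ yᵢ × Lᵢ(x)
where Lᵢ(x) = Π_{j≠i} (x - xⱼ)/(xᵢ - xⱼ)

L_0(1.7) = (1.7 - 1)/(0 - 1) × (1.7 - 2)/(0 - 2) × (1.7 - 3)/(0 - 3) = -0.045500
L_1(1.7) = (1.7 - 0)/(1 - 0) × (1.7 - 2)/(1 - 2) × (1.7 - 3)/(1 - 3) = 0.331500
L_2(1.7) = (1.7 - 0)/(2 - 0) × (1.7 - 1)/(2 - 1) × (1.7 - 3)/(2 - 3) = 0.773500
L_3(1.7) = (1.7 - 0)/(3 - 0) × (1.7 - 1)/(3 - 1) × (1.7 - 2)/(3 - 2) = -0.059500

P(1.7) = 16×L_0(1.7) + (-11)×L_1(1.7) + (-9)×L_2(1.7) + 3×L_3(1.7)
P(1.7) = -11.514500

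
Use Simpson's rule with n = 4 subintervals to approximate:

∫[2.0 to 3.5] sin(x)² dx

f(x) = sin(x)²
a = 2.0, b = 3.5, n = 4
h = (b - a)/n = 0.375000

Simpson's rule: (h/3)[f(x₀) + 4f(x₁) + 2f(x₂) + ... + f(xₙ)]

x_0 = 2.0000, f(x_0) = 0.826822, coefficient = 1
x_1 = 2.3750, f(x_1) = 0.481199, coefficient = 4
x_2 = 2.7500, f(x_2) = 0.145665, coefficient = 2
x_3 = 3.1250, f(x_3) = 0.000275, coefficient = 4
x_4 = 3.5000, f(x_4) = 0.123049, coefficient = 1

I ≈ (0.375000/3) × 3.167098 = 0.395887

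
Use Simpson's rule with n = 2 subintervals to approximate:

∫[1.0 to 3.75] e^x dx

f(x) = e^x
a = 1.0, b = 3.75, n = 2
h = (b - a)/n = 1.375000

Simpson's rule: (h/3)[f(x₀) + 4f(x₁) + 2f(x₂) + ... + f(xₙ)]

x_0 = 1.0000, f(x_0) = 2.718282, coefficient = 1
x_1 = 2.3750, f(x_1) = 10.751013, coefficient = 4
x_2 = 3.7500, f(x_2) = 42.521082, coefficient = 1

I ≈ (1.375000/3) × 88.243417 = 40.444899
Exact value: 39.802800
Error: 0.642099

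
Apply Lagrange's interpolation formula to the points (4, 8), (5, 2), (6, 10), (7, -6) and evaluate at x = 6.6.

Lagrange interpolation formula:
P(x) = Σ yᵢ × Lᵢ(x)
where Lᵢ(x) = Π_{j≠i} (x - xⱼ)/(xᵢ - xⱼ)

L_0(6.6) = (6.6 - 5)/(4 - 5) × (6.6 - 6)/(4 - 6) × (6.6 - 7)/(4 - 7) = 0.064000
L_1(6.6) = (6.6 - 4)/(5 - 4) × (6.6 - 6)/(5 - 6) × (6.6 - 7)/(5 - 7) = -0.312000
L_2(6.6) = (6.6 - 4)/(6 - 4) × (6.6 - 5)/(6 - 5) × (6.6 - 7)/(6 - 7) = 0.832000
L_3(6.6) = (6.6 - 4)/(7 - 4) × (6.6 - 5)/(7 - 5) × (6.6 - 6)/(7 - 6) = 0.416000

P(6.6) = 8×L_0(6.6) + 2×L_1(6.6) + 10×L_2(6.6) + (-6)×L_3(6.6)
P(6.6) = 5.712000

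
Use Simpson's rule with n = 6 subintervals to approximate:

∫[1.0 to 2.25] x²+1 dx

f(x) = x²+1
a = 1.0, b = 2.25, n = 6
h = (b - a)/n = 0.208333

Simpson's rule: (h/3)[f(x₀) + 4f(x₁) + 2f(x₂) + ... + f(xₙ)]

x_0 = 1.0000, f(x_0) = 2.000000, coefficient = 1
x_1 = 1.2083, f(x_1) = 2.460069, coefficient = 4
x_2 = 1.4167, f(x_2) = 3.006944, coefficient = 2
x_3 = 1.6250, f(x_3) = 3.640625, coefficient = 4
x_4 = 1.8333, f(x_4) = 4.361111, coefficient = 2
x_5 = 2.0417, f(x_5) = 5.168403, coefficient = 4
x_6 = 2.2500, f(x_6) = 6.062500, coefficient = 1

I ≈ (0.208333/3) × 67.875000 = 4.713542
Exact value: 4.713542
Error: 0.000000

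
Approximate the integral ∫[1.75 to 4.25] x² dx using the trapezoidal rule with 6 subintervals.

f(x) = x²
a = 1.75, b = 4.25, n = 6
h = (b - a)/n = 0.416667

Trapezoidal rule: (h/2)[f(x₀) + 2f(x₁) + 2f(x₂) + ... + f(xₙ)]

x_0 = 1.7500, f(x_0) = 3.062500, coefficient = 1
x_1 = 2.1667, f(x_1) = 4.694444, coefficient = 2
x_2 = 2.5833, f(x_2) = 6.673611, coefficient = 2
x_3 = 3.0000, f(x_3) = 9.000000, coefficient = 2
x_4 = 3.4167, f(x_4) = 11.673611, coefficient = 2
x_5 = 3.8333, f(x_5) = 14.694444, coefficient = 2
x_6 = 4.2500, f(x_6) = 18.062500, coefficient = 1

I ≈ (0.416667/2) × 114.597222 = 23.874421
Exact value: 23.802083
Error: 0.072338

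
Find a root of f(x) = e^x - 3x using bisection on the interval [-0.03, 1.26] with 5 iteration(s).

f(x) = e^x - 3x
Initial interval: [-0.03, 1.26]

Iteration 1:
  c_1 = (-0.030000 + 1.260000)/2 = 0.615000
  f(c_1) = f(0.615000) = 0.004657
  f(a) × f(c) ≥ 0, new interval: [0.615000, 1.260000]
Iteration 2:
  c_2 = (0.615000 + 1.260000)/2 = 0.937500
  f(c_2) = f(0.937500) = -0.258911
  f(a) × f(c) < 0, new interval: [0.615000, 0.937500]
Iteration 3:
  c_3 = (0.615000 + 0.937500)/2 = 0.776250
  f(c_3) = f(0.776250) = -0.155443
  f(a) × f(c) < 0, new interval: [0.615000, 0.776250]
Iteration 4:
  c_4 = (0.615000 + 0.776250)/2 = 0.695625
  f(c_4) = f(0.695625) = -0.081913
  f(a) × f(c) < 0, new interval: [0.615000, 0.695625]
Iteration 5:
  c_5 = (0.615000 + 0.695625)/2 = 0.655312
  f(c_5) = f(0.655312) = -0.040193
  f(a) × f(c) < 0, new interval: [0.615000, 0.655312]

After 5 iteration(s), the approximation is c_5 = 0.655312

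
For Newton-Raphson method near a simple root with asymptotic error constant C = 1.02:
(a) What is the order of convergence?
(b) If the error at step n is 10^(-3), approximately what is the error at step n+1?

(a) Newton-Raphson has quadratic (order 2) convergence near simple roots.
    This means |e_{n+1}| ≈ C|e_n|².

(b) With |e_n| = 10^(-3) and C = 1.02:
    |e_{n+1}| ≈ 1.02 × (10^(-3))² = 1.02 × 10^(-6)

(a) 2 (quadratic); (b) |e_{n+1}| ≈ 1.020e-06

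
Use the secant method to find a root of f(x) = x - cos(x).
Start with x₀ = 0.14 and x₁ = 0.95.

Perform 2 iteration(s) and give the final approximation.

f(x) = x - cos(x)
x₀ = 0.14, x₁ = 0.95

Secant formula: x_{n+1} = x_n - f(x_n)(x_n - x_{n-1})/(f(x_n) - f(x_{n-1}))

Iteration 1:
  f(0.140000) = -0.850216
  f(0.950000) = 0.368317
  x_2 = 0.950000 - 0.368317×(0.950000 - 0.140000)/(0.368317 - (-0.850216))
       = 0.705167
Iteration 2:
  f(0.950000) = 0.368317
  f(0.705167) = -0.056336
  x_3 = 0.705167 - (-0.056336)×(0.705167 - 0.950000)/(-0.056336 - 0.368317)
       = 0.737648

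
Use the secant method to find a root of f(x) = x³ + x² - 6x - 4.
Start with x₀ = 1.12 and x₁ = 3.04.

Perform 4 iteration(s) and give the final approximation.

f(x) = x³ + x² - 6x - 4
x₀ = 1.12, x₁ = 3.04

Secant formula: x_{n+1} = x_n - f(x_n)(x_n - x_{n-1})/(f(x_n) - f(x_{n-1}))

Iteration 1:
  f(1.120000) = -8.060672
  f(3.040000) = 15.096064
  x_2 = 3.040000 - 15.096064×(3.040000 - 1.120000)/(15.096064 - (-8.060672))
       = 1.788336
Iteration 2:
  f(3.040000) = 15.096064
  f(1.788336) = -5.812508
  x_3 = 1.788336 - (-5.812508)×(1.788336 - 3.040000)/(-5.812508 - 15.096064)
       = 2.136294
Iteration 3:
  f(1.788336) = -5.812508
  f(2.136294) = -2.504491
  x_4 = 2.136294 - (-2.504491)×(2.136294 - 1.788336)/(-2.504491 - (-5.812508))
       = 2.399732
Iteration 4:
  f(2.136294) = -2.504491
  f(2.399732) = 1.179698
  x_5 = 2.399732 - 1.179698×(2.399732 - 2.136294)/(1.179698 - (-2.504491))
       = 2.315378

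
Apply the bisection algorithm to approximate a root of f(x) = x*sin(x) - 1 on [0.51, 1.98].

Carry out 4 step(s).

f(x) = x*sin(x) - 1
Initial interval: [0.51, 1.98]

Iteration 1:
  c_1 = (0.510000 + 1.980000)/2 = 1.245000
  f(c_1) = f(1.245000) = 0.179508
  f(a) × f(c) < 0, new interval: [0.510000, 1.245000]
Iteration 2:
  c_2 = (0.510000 + 1.245000)/2 = 0.877500
  f(c_2) = f(0.877500) = -0.325076
  f(a) × f(c) ≥ 0, new interval: [0.877500, 1.245000]
Iteration 3:
  c_3 = (0.877500 + 1.245000)/2 = 1.061250
  f(c_3) = f(1.061250) = -0.073565
  f(a) × f(c) ≥ 0, new interval: [1.061250, 1.245000]
Iteration 4:
  c_4 = (1.061250 + 1.245000)/2 = 1.153125
  f(c_4) = f(1.153125) = 0.053998
  f(a) × f(c) < 0, new interval: [1.061250, 1.153125]

After 4 iteration(s), the approximation is c_4 = 1.153125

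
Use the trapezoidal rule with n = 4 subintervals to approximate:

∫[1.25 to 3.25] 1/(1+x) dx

f(x) = 1/(1+x)
a = 1.25, b = 3.25, n = 4
h = (b - a)/n = 0.500000

Trapezoidal rule: (h/2)[f(x₀) + 2f(x₁) + 2f(x₂) + ... + f(xₙ)]

x_0 = 1.2500, f(x_0) = 0.444444, coefficient = 1
x_1 = 1.7500, f(x_1) = 0.363636, coefficient = 2
x_2 = 2.2500, f(x_2) = 0.307692, coefficient = 2
x_3 = 2.7500, f(x_3) = 0.266667, coefficient = 2
x_4 = 3.2500, f(x_4) = 0.235294, coefficient = 1

I ≈ (0.500000/2) × 2.555729 = 0.638932
Exact value: 0.635989
Error: 0.002944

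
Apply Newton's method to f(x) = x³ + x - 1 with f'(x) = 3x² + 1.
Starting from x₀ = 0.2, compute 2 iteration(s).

f(x) = x³ + x - 1
f'(x) = 3x² + 1
x₀ = 0.2

Newton-Raphson formula: x_{n+1} = x_n - f(x_n)/f'(x_n)

Iteration 1:
  f(0.200000) = -0.792000
  f'(0.200000) = 1.120000
  x_1 = 0.200000 - (-0.792000)/1.120000 = 0.907143
Iteration 2:
  f(0.907143) = 0.653638
  f'(0.907143) = 3.468724
  x_2 = 0.907143 - 0.653638/3.468724 = 0.718705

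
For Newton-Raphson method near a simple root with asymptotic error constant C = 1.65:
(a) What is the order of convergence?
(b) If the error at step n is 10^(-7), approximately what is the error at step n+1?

(a) Newton-Raphson has quadratic (order 2) convergence near simple roots.
    This means |e_{n+1}| ≈ C|e_n|².

(b) With |e_n| = 10^(-7) and C = 1.65:
    |e_{n+1}| ≈ 1.65 × (10^(-7))² = 1.65 × 10^(-14)

(a) 2 (quadratic); (b) |e_{n+1}| ≈ 1.650e-14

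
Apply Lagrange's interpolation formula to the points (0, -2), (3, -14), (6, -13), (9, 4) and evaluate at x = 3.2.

Lagrange interpolation formula:
P(x) = Σ yᵢ × Lᵢ(x)
where Lᵢ(x) = Π_{j≠i} (x - xⱼ)/(xᵢ - xⱼ)

L_0(3.2) = (3.2 - 3)/(0 - 3) × (3.2 - 6)/(0 - 6) × (3.2 - 9)/(0 - 9) = -0.020049
L_1(3.2) = (3.2 - 0)/(3 - 0) × (3.2 - 6)/(3 - 6) × (3.2 - 9)/(3 - 9) = 0.962370
L_2(3.2) = (3.2 - 0)/(6 - 0) × (3.2 - 3)/(6 - 3) × (3.2 - 9)/(6 - 9) = 0.068741
L_3(3.2) = (3.2 - 0)/(9 - 0) × (3.2 - 3)/(9 - 3) × (3.2 - 6)/(9 - 6) = -0.011062

P(3.2) = (-2)×L_0(3.2) + (-14)×L_1(3.2) + (-13)×L_2(3.2) + 4×L_3(3.2)
P(3.2) = -14.370963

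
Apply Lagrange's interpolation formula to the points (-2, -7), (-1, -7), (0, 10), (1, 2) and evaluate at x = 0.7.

Lagrange interpolation formula:
P(x) = Σ yᵢ × Lᵢ(x)
where Lᵢ(x) = Π_{j≠i} (x - xⱼ)/(xᵢ - xⱼ)

L_0(0.7) = (0.7 - (-1))/(-2 - (-1)) × (0.7 - 0)/(-2 - 0) × (0.7 - 1)/(-2 - 1) = 0.059500
L_1(0.7) = (0.7 - (-2))/(-1 - (-2)) × (0.7 - 0)/(-1 - 0) × (0.7 - 1)/(-1 - 1) = -0.283500
L_2(0.7) = (0.7 - (-2))/(0 - (-2)) × (0.7 - (-1))/(0 - (-1)) × (0.7 - 1)/(0 - 1) = 0.688500
L_3(0.7) = (0.7 - (-2))/(1 - (-2)) × (0.7 - (-1))/(1 - (-1)) × (0.7 - 0)/(1 - 0) = 0.535500

P(0.7) = (-7)×L_0(0.7) + (-7)×L_1(0.7) + 10×L_2(0.7) + 2×L_3(0.7)
P(0.7) = 9.524000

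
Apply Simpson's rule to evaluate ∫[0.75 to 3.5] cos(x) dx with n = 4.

f(x) = cos(x)
a = 0.75, b = 3.5, n = 4
h = (b - a)/n = 0.687500

Simpson's rule: (h/3)[f(x₀) + 4f(x₁) + 2f(x₂) + ... + f(xₙ)]

x_0 = 0.7500, f(x_0) = 0.731689, coefficient = 1
x_1 = 1.4375, f(x_1) = 0.132902, coefficient = 4
x_2 = 2.1250, f(x_2) = -0.526266, coefficient = 2
x_3 = 2.8125, f(x_3) = -0.946336, coefficient = 4
x_4 = 3.5000, f(x_4) = -0.936457, coefficient = 1

I ≈ (0.687500/3) × -4.511037 = -1.033779
Exact value: -1.032422
Error: 0.001357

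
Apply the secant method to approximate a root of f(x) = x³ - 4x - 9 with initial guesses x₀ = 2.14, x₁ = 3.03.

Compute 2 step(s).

f(x) = x³ - 4x - 9
x₀ = 2.14, x₁ = 3.03

Secant formula: x_{n+1} = x_n - f(x_n)(x_n - x_{n-1})/(f(x_n) - f(x_{n-1}))

Iteration 1:
  f(2.140000) = -7.759656
  f(3.030000) = 6.698127
  x_2 = 3.030000 - 6.698127×(3.030000 - 2.140000)/(6.698127 - (-7.759656))
       = 2.617673
Iteration 2:
  f(3.030000) = 6.698127
  f(2.617673) = -1.533840
  x_3 = 2.617673 - (-1.533840)×(2.617673 - 3.030000)/(-1.533840 - 6.698127)
       = 2.694501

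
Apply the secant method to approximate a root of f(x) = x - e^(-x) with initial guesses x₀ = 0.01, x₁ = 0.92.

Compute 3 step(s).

f(x) = x - e^(-x)
x₀ = 0.01, x₁ = 0.92

Secant formula: x_{n+1} = x_n - f(x_n)(x_n - x_{n-1})/(f(x_n) - f(x_{n-1}))

Iteration 1:
  f(0.010000) = -0.980050
  f(0.920000) = 0.521481
  x_2 = 0.920000 - 0.521481×(0.920000 - 0.010000)/(0.521481 - (-0.980050))
       = 0.603957
Iteration 2:
  f(0.920000) = 0.521481
  f(0.603957) = 0.057313
  x_3 = 0.603957 - 0.057313×(0.603957 - 0.920000)/(0.057313 - 0.521481)
       = 0.564934
Iteration 3:
  f(0.603957) = 0.057313
  f(0.564934) = -0.003464
  x_4 = 0.564934 - (-0.003464)×(0.564934 - 0.603957)/(-0.003464 - 0.057313)
       = 0.567158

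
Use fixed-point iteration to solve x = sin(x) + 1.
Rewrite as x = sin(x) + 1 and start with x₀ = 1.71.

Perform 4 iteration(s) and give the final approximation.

Equation: x = sin(x) + 1
Fixed-point form: x = sin(x) + 1
x₀ = 1.71

x_1 = g(1.710000) = 1.990327
x_2 = g(1.990327) = 1.913280
x_3 = g(1.913280) = 1.941923
x_4 = g(1.941923) = 1.931919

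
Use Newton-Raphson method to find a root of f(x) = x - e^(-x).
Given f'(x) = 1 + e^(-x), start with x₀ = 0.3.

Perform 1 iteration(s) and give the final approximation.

f(x) = x - e^(-x)
f'(x) = 1 + e^(-x)
x₀ = 0.3

Newton-Raphson formula: x_{n+1} = x_n - f(x_n)/f'(x_n)

Iteration 1:
  f(0.300000) = -0.440818
  f'(0.300000) = 1.740818
  x_1 = 0.300000 - (-0.440818)/1.740818 = 0.553225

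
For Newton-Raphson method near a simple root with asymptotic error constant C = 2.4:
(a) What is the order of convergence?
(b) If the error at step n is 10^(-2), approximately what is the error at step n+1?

(a) Newton-Raphson has quadratic (order 2) convergence near simple roots.
    This means |e_{n+1}| ≈ C|e_n|².

(b) With |e_n| = 10^(-2) and C = 2.4:
    |e_{n+1}| ≈ 2.4 × (10^(-2))² = 2.4 × 10^(-4)

(a) 2 (quadratic); (b) |e_{n+1}| ≈ 2.400e-04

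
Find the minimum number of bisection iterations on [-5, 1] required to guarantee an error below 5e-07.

We need (b-a)/2^n ≤ 5e-07
(1 - (-5))/2^n ≤ 5e-07
6/2^n ≤ 5e-07
2^n ≥ 12000000
n ≥ log₂(12000000) = 23.52
n ≥ 24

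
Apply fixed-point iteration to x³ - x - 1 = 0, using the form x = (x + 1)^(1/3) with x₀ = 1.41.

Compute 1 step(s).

Equation: x³ - x - 1 = 0
Fixed-point form: x = (x + 1)^(1/3)
x₀ = 1.41

x_1 = g(1.410000) = 1.340723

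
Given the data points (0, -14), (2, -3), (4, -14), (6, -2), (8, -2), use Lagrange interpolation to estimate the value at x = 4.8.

Lagrange interpolation formula:
P(x) = Σ yᵢ × Lᵢ(x)
where Lᵢ(x) = Π_{j≠i} (x - xⱼ)/(xᵢ - xⱼ)

L_0(4.8) = (4.8 - 2)/(0 - 2) × (4.8 - 4)/(0 - 4) × (4.8 - 6)/(0 - 6) × (4.8 - 8)/(0 - 8) = 0.022400
L_1(4.8) = (4.8 - 0)/(2 - 0) × (4.8 - 4)/(2 - 4) × (4.8 - 6)/(2 - 6) × (4.8 - 8)/(2 - 8) = -0.153600
L_2(4.8) = (4.8 - 0)/(4 - 0) × (4.8 - 2)/(4 - 2) × (4.8 - 6)/(4 - 6) × (4.8 - 8)/(4 - 8) = 0.806400
L_3(4.8) = (4.8 - 0)/(6 - 0) × (4.8 - 2)/(6 - 2) × (4.8 - 4)/(6 - 4) × (4.8 - 8)/(6 - 8) = 0.358400
L_4(4.8) = (4.8 - 0)/(8 - 0) × (4.8 - 2)/(8 - 2) × (4.8 - 4)/(8 - 4) × (4.8 - 6)/(8 - 6) = -0.033600

P(4.8) = (-14)×L_0(4.8) + (-3)×L_1(4.8) + (-14)×L_2(4.8) + (-2)×L_3(4.8) + (-2)×L_4(4.8)
P(4.8) = -11.792000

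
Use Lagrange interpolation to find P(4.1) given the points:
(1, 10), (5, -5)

Lagrange interpolation formula:
P(x) = Σ yᵢ × Lᵢ(x)
where Lᵢ(x) = Π_{j≠i} (x - xⱼ)/(xᵢ - xⱼ)

L_0(4.1) = (4.1 - 5)/(1 - 5) = 0.225000
L_1(4.1) = (4.1 - 1)/(5 - 1) = 0.775000

P(4.1) = 10×L_0(4.1) + (-5)×L_1(4.1)
P(4.1) = -1.625000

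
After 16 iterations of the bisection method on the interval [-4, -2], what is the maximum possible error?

Bisection error bound: |error| ≤ (b-a)/2^n
|error| ≤ (-2 - (-4))/2^16 = 2/2^16
|error| ≤ 0.0000305176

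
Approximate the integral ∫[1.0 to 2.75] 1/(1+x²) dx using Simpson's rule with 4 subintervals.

f(x) = 1/(1+x²)
a = 1.0, b = 2.75, n = 4
h = (b - a)/n = 0.437500

Simpson's rule: (h/3)[f(x₀) + 4f(x₁) + 2f(x₂) + ... + f(xₙ)]

x_0 = 1.0000, f(x_0) = 0.500000, coefficient = 1
x_1 = 1.4375, f(x_1) = 0.326115, coefficient = 4
x_2 = 1.8750, f(x_2) = 0.221453, coefficient = 2
x_3 = 2.3125, f(x_3) = 0.157538, coefficient = 4
x_4 = 2.7500, f(x_4) = 0.116788, coefficient = 1

I ≈ (0.437500/3) × 2.994307 = 0.436670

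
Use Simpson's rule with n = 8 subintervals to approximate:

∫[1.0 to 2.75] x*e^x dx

f(x) = x*e^x
a = 1.0, b = 2.75, n = 8
h = (b - a)/n = 0.218750

Simpson's rule: (h/3)[f(x₀) + 4f(x₁) + 2f(x₂) + ... + f(xₙ)]

x_0 = 1.0000, f(x_0) = 2.718282, coefficient = 1
x_1 = 1.2188, f(x_1) = 4.122978, coefficient = 4
x_2 = 1.4375, f(x_2) = 6.052101, coefficient = 2
x_3 = 1.6562, f(x_3) = 8.678130, coefficient = 4
x_4 = 1.8750, f(x_4) = 12.226536, coefficient = 2
x_5 = 2.0938, f(x_5) = 16.991390, coefficient = 4
x_6 = 2.3125, f(x_6) = 23.355423, coefficient = 2
x_7 = 2.5312, f(x_7) = 31.815807, coefficient = 4
x_8 = 2.7500, f(x_8) = 43.017238, coefficient = 1

I ≈ (0.218750/3) × 375.436856 = 27.375604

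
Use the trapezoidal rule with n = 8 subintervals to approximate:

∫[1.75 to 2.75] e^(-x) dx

f(x) = e^(-x)
a = 1.75, b = 2.75, n = 8
h = (b - a)/n = 0.125000

Trapezoidal rule: (h/2)[f(x₀) + 2f(x₁) + 2f(x₂) + ... + f(xₙ)]

x_0 = 1.7500, f(x_0) = 0.173774, coefficient = 1
x_1 = 1.8750, f(x_1) = 0.153355, coefficient = 2
x_2 = 2.0000, f(x_2) = 0.135335, coefficient = 2
x_3 = 2.1250, f(x_3) = 0.119433, coefficient = 2
x_4 = 2.2500, f(x_4) = 0.105399, coefficient = 2
x_5 = 2.3750, f(x_5) = 0.093014, coefficient = 2
x_6 = 2.5000, f(x_6) = 0.082085, coefficient = 2
x_7 = 2.6250, f(x_7) = 0.072440, coefficient = 2
x_8 = 2.7500, f(x_8) = 0.063928, coefficient = 1

I ≈ (0.125000/2) × 1.759825 = 0.109989
Exact value: 0.109846
Error: 0.000143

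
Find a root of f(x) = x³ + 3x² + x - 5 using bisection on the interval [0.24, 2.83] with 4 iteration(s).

f(x) = x³ + 3x² + x - 5
Initial interval: [0.24, 2.83]

Iteration 1:
  c_1 = (0.240000 + 2.830000)/2 = 1.535000
  f(c_1) = f(1.535000) = 7.220480
  f(a) × f(c) < 0, new interval: [0.240000, 1.535000]
Iteration 2:
  c_2 = (0.240000 + 1.535000)/2 = 0.887500
  f(c_2) = f(0.887500) = -1.050486
  f(a) × f(c) ≥ 0, new interval: [0.887500, 1.535000]
Iteration 3:
  c_3 = (0.887500 + 1.535000)/2 = 1.211250
  f(c_3) = f(1.211250) = 2.389687
  f(a) × f(c) < 0, new interval: [0.887500, 1.211250]
Iteration 4:
  c_4 = (0.887500 + 1.211250)/2 = 1.049375
  f(c_4) = f(1.049375) = 0.508498
  f(a) × f(c) < 0, new interval: [0.887500, 1.049375]

After 4 iteration(s), the approximation is c_4 = 1.049375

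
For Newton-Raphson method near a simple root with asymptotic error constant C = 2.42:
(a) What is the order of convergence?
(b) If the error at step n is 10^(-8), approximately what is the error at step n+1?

(a) Newton-Raphson has quadratic (order 2) convergence near simple roots.
    This means |e_{n+1}| ≈ C|e_n|².

(b) With |e_n| = 10^(-8) and C = 2.42:
    |e_{n+1}| ≈ 2.42 × (10^(-8))² = 2.42 × 10^(-16)

(a) 2 (quadratic); (b) |e_{n+1}| ≈ 2.420e-16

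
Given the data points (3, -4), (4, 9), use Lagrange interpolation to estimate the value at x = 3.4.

Lagrange interpolation formula:
P(x) = Σ yᵢ × Lᵢ(x)
where Lᵢ(x) = Π_{j≠i} (x - xⱼ)/(xᵢ - xⱼ)

L_0(3.4) = (3.4 - 4)/(3 - 4) = 0.600000
L_1(3.4) = (3.4 - 3)/(4 - 3) = 0.400000

P(3.4) = (-4)×L_0(3.4) + 9×L_1(3.4)
P(3.4) = 1.200000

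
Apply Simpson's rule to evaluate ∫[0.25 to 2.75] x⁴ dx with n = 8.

f(x) = x⁴
a = 0.25, b = 2.75, n = 8
h = (b - a)/n = 0.312500

Simpson's rule: (h/3)[f(x₀) + 4f(x₁) + 2f(x₂) + ... + f(xₙ)]

x_0 = 0.2500, f(x_0) = 0.003906, coefficient = 1
x_1 = 0.5625, f(x_1) = 0.100113, coefficient = 4
x_2 = 0.8750, f(x_2) = 0.586182, coefficient = 2
x_3 = 1.1875, f(x_3) = 1.988541, coefficient = 4
x_4 = 1.5000, f(x_4) = 5.062500, coefficient = 2
x_5 = 1.8125, f(x_5) = 10.792252, coefficient = 4
x_6 = 2.1250, f(x_6) = 20.390869, coefficient = 2
x_7 = 2.4375, f(x_7) = 35.300308, coefficient = 4
x_8 = 2.7500, f(x_8) = 57.191406, coefficient = 1

I ≈ (0.312500/3) × 301.999268 = 31.458257
Exact value: 31.455078
Error: 0.003179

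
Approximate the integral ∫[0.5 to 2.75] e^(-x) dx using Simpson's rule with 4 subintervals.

f(x) = e^(-x)
a = 0.5, b = 2.75, n = 4
h = (b - a)/n = 0.562500

Simpson's rule: (h/3)[f(x₀) + 4f(x₁) + 2f(x₂) + ... + f(xₙ)]

x_0 = 0.5000, f(x_0) = 0.606531, coefficient = 1
x_1 = 1.0625, f(x_1) = 0.345591, coefficient = 4
x_2 = 1.6250, f(x_2) = 0.196912, coefficient = 2
x_3 = 2.1875, f(x_3) = 0.112197, coefficient = 4
x_4 = 2.7500, f(x_4) = 0.063928, coefficient = 1

I ≈ (0.562500/3) × 2.895432 = 0.542894
Exact value: 0.542603
Error: 0.000291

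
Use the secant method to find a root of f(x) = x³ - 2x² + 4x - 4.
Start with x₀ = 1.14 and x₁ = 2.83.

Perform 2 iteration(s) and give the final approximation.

f(x) = x³ - 2x² + 4x - 4
x₀ = 1.14, x₁ = 2.83

Secant formula: x_{n+1} = x_n - f(x_n)(x_n - x_{n-1})/(f(x_n) - f(x_{n-1}))

Iteration 1:
  f(1.140000) = -0.557656
  f(2.830000) = 13.967387
  x_2 = 2.830000 - 13.967387×(2.830000 - 1.140000)/(13.967387 - (-0.557656))
       = 1.204884
Iteration 2:
  f(2.830000) = 13.967387
  f(1.204884) = -0.334771
  x_3 = 1.204884 - (-0.334771)×(1.204884 - 2.830000)/(-0.334771 - 13.967387)
       = 1.242923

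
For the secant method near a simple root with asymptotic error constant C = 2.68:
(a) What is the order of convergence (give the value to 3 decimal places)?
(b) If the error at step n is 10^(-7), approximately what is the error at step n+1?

(a) Secant method has superlinear convergence with order φ = (1+√5)/2 ≈ 1.618.
    This means |e_{n+1}| ≈ C|e_n|^1.618.

(b) With |e_n| = 10^(-7) and C = 2.68:
    |e_{n+1}| ≈ 2.68 × (10^(-7))^1.618 = 2.68 × 10^(-11.33)

(a) ≈ 1.618 (golden ratio); (b) |e_{n+1}| ≈ 1.264e-11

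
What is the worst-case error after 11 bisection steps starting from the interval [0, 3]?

Bisection error bound: |error| ≤ (b-a)/2^n
|error| ≤ (3 - 0)/2^11 = 3/2^11
|error| ≤ 0.0014648438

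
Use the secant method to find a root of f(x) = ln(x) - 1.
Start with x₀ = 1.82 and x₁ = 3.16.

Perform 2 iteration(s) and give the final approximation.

f(x) = ln(x) - 1
x₀ = 1.82, x₁ = 3.16

Secant formula: x_{n+1} = x_n - f(x_n)(x_n - x_{n-1})/(f(x_n) - f(x_{n-1}))

Iteration 1:
  f(1.820000) = -0.401163
  f(3.160000) = 0.150572
  x_2 = 3.160000 - 0.150572×(3.160000 - 1.820000)/(0.150572 - (-0.401163))
       = 2.794306
Iteration 2:
  f(3.160000) = 0.150572
  f(2.794306) = 0.027584
  x_3 = 2.794306 - 0.027584×(2.794306 - 3.160000)/(0.027584 - 0.150572)
       = 2.712288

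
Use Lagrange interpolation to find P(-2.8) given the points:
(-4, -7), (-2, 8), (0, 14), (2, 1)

Lagrange interpolation formula:
P(x) = Σ yᵢ × Lᵢ(x)
where Lᵢ(x) = Π_{j≠i} (x - xⱼ)/(xᵢ - xⱼ)

L_0(-2.8) = (-2.8 - (-2))/(-4 - (-2)) × (-2.8 - 0)/(-4 - 0) × (-2.8 - 2)/(-4 - 2) = 0.224000
L_1(-2.8) = (-2.8 - (-4))/(-2 - (-4)) × (-2.8 - 0)/(-2 - 0) × (-2.8 - 2)/(-2 - 2) = 1.008000
L_2(-2.8) = (-2.8 - (-4))/(0 - (-4)) × (-2.8 - (-2))/(0 - (-2)) × (-2.8 - 2)/(0 - 2) = -0.288000
L_3(-2.8) = (-2.8 - (-4))/(2 - (-4)) × (-2.8 - (-2))/(2 - (-2)) × (-2.8 - 0)/(2 - 0) = 0.056000

P(-2.8) = (-7)×L_0(-2.8) + 8×L_1(-2.8) + 14×L_2(-2.8) + 1×L_3(-2.8)
P(-2.8) = 2.520000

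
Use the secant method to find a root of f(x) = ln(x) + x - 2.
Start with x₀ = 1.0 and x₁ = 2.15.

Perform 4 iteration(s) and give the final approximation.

f(x) = ln(x) + x - 2
x₀ = 1.0, x₁ = 2.15

Secant formula: x_{n+1} = x_n - f(x_n)(x_n - x_{n-1})/(f(x_n) - f(x_{n-1}))

Iteration 1:
  f(1.000000) = -1.000000
  f(2.150000) = 0.915468
  x_2 = 2.150000 - 0.915468×(2.150000 - 1.000000)/(0.915468 - (-1.000000))
       = 1.600376
Iteration 2:
  f(2.150000) = 0.915468
  f(1.600376) = 0.070614
  x_3 = 1.600376 - 0.070614×(1.600376 - 2.150000)/(0.070614 - 0.915468)
       = 1.554437
Iteration 3:
  f(1.600376) = 0.070614
  f(1.554437) = -0.004449
  x_4 = 1.554437 - (-0.004449)×(1.554437 - 1.600376)/(-0.004449 - 0.070614)
       = 1.557160
Iteration 4:
  f(1.554437) = -0.004449
  f(1.557160) = 0.000024
  x_5 = 1.557160 - 0.000024×(1.557160 - 1.554437)/(0.000024 - (-0.004449))
       = 1.557146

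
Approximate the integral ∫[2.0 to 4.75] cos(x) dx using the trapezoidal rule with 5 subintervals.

f(x) = cos(x)
a = 2.0, b = 4.75, n = 5
h = (b - a)/n = 0.550000

Trapezoidal rule: (h/2)[f(x₀) + 2f(x₁) + 2f(x₂) + ... + f(xₙ)]

x_0 = 2.0000, f(x_0) = -0.416147, coefficient = 1
x_1 = 2.5500, f(x_1) = -0.830054, coefficient = 2
x_2 = 3.1000, f(x_2) = -0.999135, coefficient = 2
x_3 = 3.6500, f(x_3) = -0.873521, coefficient = 2
x_4 = 4.2000, f(x_4) = -0.490261, coefficient = 2
x_5 = 4.7500, f(x_5) = 0.037602, coefficient = 1

I ≈ (0.550000/2) × -6.764485 = -1.860234
Exact value: -1.908590
Error: 0.048357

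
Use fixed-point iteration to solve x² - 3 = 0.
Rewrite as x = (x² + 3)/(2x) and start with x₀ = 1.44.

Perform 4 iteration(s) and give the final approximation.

Equation: x² - 3 = 0
Fixed-point form: x = (x² + 3)/(2x)
x₀ = 1.44

x_1 = g(1.440000) = 1.761667
x_2 = g(1.761667) = 1.732300
x_3 = g(1.732300) = 1.732051
x_4 = g(1.732051) = 1.732051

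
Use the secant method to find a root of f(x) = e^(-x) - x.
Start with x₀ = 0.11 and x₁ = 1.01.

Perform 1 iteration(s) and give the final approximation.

f(x) = e^(-x) - x
x₀ = 0.11, x₁ = 1.01

Secant formula: x_{n+1} = x_n - f(x_n)(x_n - x_{n-1})/(f(x_n) - f(x_{n-1}))

Iteration 1:
  f(0.110000) = 0.785834
  f(1.010000) = -0.645781
  x_2 = 1.010000 - (-0.645781)×(1.010000 - 0.110000)/(-0.645781 - 0.785834)
       = 0.604023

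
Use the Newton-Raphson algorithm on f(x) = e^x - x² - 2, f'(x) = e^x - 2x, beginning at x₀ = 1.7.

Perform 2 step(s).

f(x) = e^x - x² - 2
f'(x) = e^x - 2x
x₀ = 1.7

Newton-Raphson formula: x_{n+1} = x_n - f(x_n)/f'(x_n)

Iteration 1:
  f(1.700000) = 0.583947
  f'(1.700000) = 2.073947
  x_1 = 1.700000 - 0.583947/2.073947 = 1.418437
Iteration 2:
  f(1.418437) = 0.118695
  f'(1.418437) = 1.293785
  x_2 = 1.418437 - 0.118695/1.293785 = 1.326694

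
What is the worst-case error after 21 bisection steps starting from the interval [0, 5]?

Bisection error bound: |error| ≤ (b-a)/2^n
|error| ≤ (5 - 0)/2^21 = 5/2^21
|error| ≤ 0.0000023842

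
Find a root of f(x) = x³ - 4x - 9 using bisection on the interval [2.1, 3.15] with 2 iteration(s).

f(x) = x³ - 4x - 9
Initial interval: [2.1, 3.15]

Iteration 1:
  c_1 = (2.100000 + 3.150000)/2 = 2.625000
  f(c_1) = f(2.625000) = -1.412109
  f(a) × f(c) ≥ 0, new interval: [2.625000, 3.150000]
Iteration 2:
  c_2 = (2.625000 + 3.150000)/2 = 2.887500
  f(c_2) = f(2.887500) = 3.524982
  f(a) × f(c) < 0, new interval: [2.625000, 2.887500]

After 2 iteration(s), the approximation is c_2 = 2.887500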